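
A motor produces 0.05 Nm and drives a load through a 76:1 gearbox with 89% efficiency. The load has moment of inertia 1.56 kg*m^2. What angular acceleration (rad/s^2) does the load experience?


tau_out = tau_motor * N * eta
= 0.05 * 76 * 0.89 = 3.382 Nm
alpha = tau_out / I = 3.382 / 1.56
= 2.1679 rad/s^2


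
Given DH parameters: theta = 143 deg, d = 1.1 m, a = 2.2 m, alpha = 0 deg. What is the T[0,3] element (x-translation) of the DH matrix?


T[0,3] = a * cos(theta)
= 2.2 * cos(143 deg)
= 2.2 * -0.7986
= -1.757


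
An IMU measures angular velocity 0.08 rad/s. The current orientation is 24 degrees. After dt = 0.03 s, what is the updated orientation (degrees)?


delta_theta = w * dt = 0.08 * 0.03 = 0.0024 rad
= 0.1375 deg
theta_new = 24 + 0.1375 = 24.1375 deg


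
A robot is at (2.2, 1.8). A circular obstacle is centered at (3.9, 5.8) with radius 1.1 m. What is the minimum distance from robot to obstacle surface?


center_dist = sqrt((2.2-3.9)^2 + (1.8-5.8)^2)
= sqrt(2.89 + 16.0)
= 4.3463
min_dist = center_dist - radius = 4.3463 - 1.1 = 3.2463 m


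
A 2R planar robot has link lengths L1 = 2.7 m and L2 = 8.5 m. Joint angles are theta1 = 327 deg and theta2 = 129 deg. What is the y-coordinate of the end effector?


Convert angles to radians: theta1 = 5.7072, theta2 = 2.2515
y = L1*sin(theta1) + L2*sin(theta1+theta2)
y = -1.4705 + 8.4534
y = 6.9829


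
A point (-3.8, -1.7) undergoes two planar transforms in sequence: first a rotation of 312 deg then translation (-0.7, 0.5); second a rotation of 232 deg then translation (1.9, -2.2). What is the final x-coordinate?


After transform 1:
x1 = cos(312)*-3.8 - sin(312)*-1.7 + -0.7 = -4.506
y1 = sin(312)*-3.8 + cos(312)*-1.7 + 0.5 = 2.1864
After transform 2:
x2 = cos(232)*-4.506 - sin(232)*2.1864 + 1.9
= 6.3971


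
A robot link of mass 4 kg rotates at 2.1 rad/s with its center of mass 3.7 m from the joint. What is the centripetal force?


F = m * omega^2 * r
= 4 * 2.1^2 * 3.7
= 4 * 4.41 * 3.7
= 65.268 N


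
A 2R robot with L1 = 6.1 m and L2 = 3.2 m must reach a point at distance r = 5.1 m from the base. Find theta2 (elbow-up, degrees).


cos(theta2) = (r^2 - L1^2 - L2^2) / (2*L1*L2)
cos(theta2) = (26.01 - 37.21 - 10.24) / 39.04
cos(theta2) = -0.54918
theta2 = 123.3108 degrees


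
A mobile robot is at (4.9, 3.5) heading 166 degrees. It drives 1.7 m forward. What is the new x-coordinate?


x_new = x0 + d*cos(theta)
= 4.9 + 1.7*cos(166)
= 4.9 + -1.6495
= 3.2505


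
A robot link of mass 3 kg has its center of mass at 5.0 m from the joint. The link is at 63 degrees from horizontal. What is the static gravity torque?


tau = m*g*L*cos(angle)
= 3 * 9.81 * 5.0 * cos(63 deg)
= 3 * 9.81 * 5.0 * 0.454
= 66.8047 Nm


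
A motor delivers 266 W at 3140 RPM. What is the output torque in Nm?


omega = 3140 * 2*pi/60 = 328.82 rad/s
tau = P / omega = 266 / 328.82
= 0.809 Nm


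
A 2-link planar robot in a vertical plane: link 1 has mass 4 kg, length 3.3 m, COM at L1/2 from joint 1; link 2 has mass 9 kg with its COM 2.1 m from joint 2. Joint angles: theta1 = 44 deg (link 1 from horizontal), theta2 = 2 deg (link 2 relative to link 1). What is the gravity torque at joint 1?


Horizontal distance from joint 1 to link-1 COM:
  x_c1 = (L1/2)*cos(t1) = 1.65 * 0.7193 = 1.1869 m
Horizontal distance from joint 1 to link-2 COM:
  x_c2 = L1*cos(t1) + Lc2*cos(t1+t2)
       = 3.3*0.7193 + 2.1*0.6947 = 3.8326 m
tau1 = m1*g*x_c1 + m2*g*x_c2
     = 4*9.81*1.1869 + 9*9.81*3.8326
     = 46.5744 + 338.3806
     = 384.955 Nm


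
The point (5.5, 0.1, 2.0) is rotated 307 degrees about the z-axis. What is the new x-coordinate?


Rotation about z-axis: x' = x*cos(theta) - y*sin(theta)
= 5.5 * 0.6018 - 0.1 * -0.7986
= 3.3898


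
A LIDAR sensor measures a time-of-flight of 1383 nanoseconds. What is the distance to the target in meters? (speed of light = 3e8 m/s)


tof = 1383 ns = 1.383e-06 s
dist = c * tof / 2
= 3e8 * 1.383e-06 / 2
= 207.45 m


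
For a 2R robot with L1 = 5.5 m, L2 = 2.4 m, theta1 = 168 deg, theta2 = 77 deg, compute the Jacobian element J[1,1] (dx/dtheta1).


J[1,1] = -L1*sin(t1) - L2*sin(t1+t2)
= -5.5*sin(168) - 2.4*sin(245)
= 1.0316


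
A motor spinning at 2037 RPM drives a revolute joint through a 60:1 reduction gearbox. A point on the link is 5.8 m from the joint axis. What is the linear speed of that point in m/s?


omega_motor = 2037 * 2*pi/60 = 213.3141 rad/s
omega_joint = omega_motor / 60 = 3.5552 rad/s
v = omega_joint * r = 3.5552 * 5.8
= 20.6204 m/s


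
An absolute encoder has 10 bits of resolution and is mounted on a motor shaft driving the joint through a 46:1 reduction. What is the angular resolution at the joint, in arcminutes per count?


counts = 2^10 = 1024
effective counts at joint = 1024 * 46 = 47104
resolution = 360*60 / 47104
= 0.4586 arcmin/count


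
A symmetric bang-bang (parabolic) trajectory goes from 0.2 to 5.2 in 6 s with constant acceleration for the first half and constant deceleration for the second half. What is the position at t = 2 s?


Symmetric rest-to-rest: each phase covers (pf-p0)/2 in time T/2. 0.5*a*(T/2)^2 = (pf-p0)/2 => a = 4*(pf-p0)/T^2
a = 4*(5.2-0.2)/6^2 = 0.5556
t = 2 is in the acceleration phase (t <= T/2).
p = p0 + 0.5*a*t^2 = 0.2 + 0.5*0.5556*2^2
= 1.3111


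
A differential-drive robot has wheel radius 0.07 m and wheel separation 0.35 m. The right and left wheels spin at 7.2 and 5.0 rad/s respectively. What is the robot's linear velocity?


vR = r*wR = 0.07*7.2 = 0.504 m/s
vL = r*wL = 0.07*5.0 = 0.35 m/s
v = (vR+vL)/2 = 0.427 m/s
omega = (vR-vL)/L = 0.44 rad/s
linear velocity = 0.427 m/s


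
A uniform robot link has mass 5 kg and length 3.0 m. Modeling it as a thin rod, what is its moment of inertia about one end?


I = (1/3) * m * L^2
= (1/3) * 5 * 3.0^2
= 0.333333 * 5 * 9.0
= 15.0 kg*m^2


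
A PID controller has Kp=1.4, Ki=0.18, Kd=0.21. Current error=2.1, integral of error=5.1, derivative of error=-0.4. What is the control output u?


u = Kp*e + Ki*int(e) + Kd*de/dt
= 1.4*2.1 + 0.18*5.1 + 0.21*(-0.4)
= 2.94 + 0.918 + -0.084
= 3.774


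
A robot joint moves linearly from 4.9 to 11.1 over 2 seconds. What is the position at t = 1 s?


s = t/T = 1/2 = 0.5
p(t) = p0 + (pf-p0)*s
= 4.9 + (11.1 - 4.9) * 0.5
= 8.0


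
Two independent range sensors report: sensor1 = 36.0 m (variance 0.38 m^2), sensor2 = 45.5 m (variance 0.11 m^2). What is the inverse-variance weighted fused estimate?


w1 = (1/var1) / (1/var1 + 1/var2)
   = 2.6316 / (2.6316 + 9.0909) = 0.2245
w2 = 1 - w1 = 0.7755
fused = w1*s1 + w2*s2 = 8.0816 + 35.2857
= 43.3673 m


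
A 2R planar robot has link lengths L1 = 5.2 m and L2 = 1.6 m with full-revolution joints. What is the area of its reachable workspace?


r_max = L1 + L2 = 6.8 m
r_min = |L1 - L2| = 3.6 m
Area = pi*(r_max^2 - r_min^2)
= pi*(46.24 - 12.96)
= pi * 33.28
= 104.5522 m^2


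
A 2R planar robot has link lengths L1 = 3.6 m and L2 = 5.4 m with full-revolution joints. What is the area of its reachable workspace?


r_max = L1 + L2 = 9.0 m
r_min = |L1 - L2| = 1.8 m
Area = pi*(r_max^2 - r_min^2)
= pi*(81.0 - 3.24)
= pi * 77.76
= 244.2902 m^2


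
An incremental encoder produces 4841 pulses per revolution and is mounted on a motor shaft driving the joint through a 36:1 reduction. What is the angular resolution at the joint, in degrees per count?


counts per rev = 4841
effective counts at joint = 4841 * 36 = 174276
resolution = 360 / 174276
= 0.0021 deg/count


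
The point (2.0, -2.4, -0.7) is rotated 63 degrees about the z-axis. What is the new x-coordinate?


Rotation about z-axis: x' = x*cos(theta) - y*sin(theta)
= 2.0 * 0.454 - -2.4 * 0.891
= 3.0464


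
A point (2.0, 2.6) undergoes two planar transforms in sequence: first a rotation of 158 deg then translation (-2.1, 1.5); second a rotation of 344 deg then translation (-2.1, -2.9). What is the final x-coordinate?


After transform 1:
x1 = cos(158)*2.0 - sin(158)*2.6 + -2.1 = -4.9283
y1 = sin(158)*2.0 + cos(158)*2.6 + 1.5 = -0.1615
After transform 2:
x2 = cos(344)*-4.9283 - sin(344)*-0.1615 + -2.1
= -6.8819


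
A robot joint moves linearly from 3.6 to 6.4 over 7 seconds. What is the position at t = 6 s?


s = t/T = 6/7 = 0.8571
p(t) = p0 + (pf-p0)*s
= 3.6 + (6.4 - 3.6) * 0.8571
= 6.0


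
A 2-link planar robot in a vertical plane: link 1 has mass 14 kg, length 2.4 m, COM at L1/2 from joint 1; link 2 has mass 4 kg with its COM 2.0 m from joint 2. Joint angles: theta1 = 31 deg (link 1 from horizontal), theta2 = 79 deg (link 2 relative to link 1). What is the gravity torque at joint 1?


Horizontal distance from joint 1 to link-1 COM:
  x_c1 = (L1/2)*cos(t1) = 1.2 * 0.8572 = 1.0286 m
Horizontal distance from joint 1 to link-2 COM:
  x_c2 = L1*cos(t1) + Lc2*cos(t1+t2)
       = 2.4*0.8572 + 2.0*-0.342 = 1.3732 m
tau1 = m1*g*x_c1 + m2*g*x_c2
     = 14*9.81*1.0286 + 4*9.81*1.3732
     = 141.268 + 53.8828
     = 195.1509 Nm


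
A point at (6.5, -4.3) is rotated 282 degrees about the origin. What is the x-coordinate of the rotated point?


x' = x*cos(theta) - y*sin(theta)
cos(282 deg) = 0.2079, sin(282 deg) = -0.9781
x' = 6.5 * 0.2079 - -4.3 * -0.9781
= 1.3514 - 4.206
= -2.8546


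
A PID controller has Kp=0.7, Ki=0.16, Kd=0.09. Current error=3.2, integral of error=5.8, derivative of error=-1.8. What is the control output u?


u = Kp*e + Ki*int(e) + Kd*de/dt
= 0.7*3.2 + 0.16*5.8 + 0.09*(-1.8)
= 2.24 + 0.928 + -0.162
= 3.006


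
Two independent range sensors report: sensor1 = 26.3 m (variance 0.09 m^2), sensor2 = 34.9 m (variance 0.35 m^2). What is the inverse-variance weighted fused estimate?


w1 = (1/var1) / (1/var1 + 1/var2)
   = 11.1111 / (11.1111 + 2.8571) = 0.7955
w2 = 1 - w1 = 0.2045
fused = w1*s1 + w2*s2 = 20.9205 + 7.1386
= 28.0591 m


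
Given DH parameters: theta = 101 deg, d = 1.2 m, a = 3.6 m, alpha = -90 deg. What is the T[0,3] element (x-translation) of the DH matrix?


T[0,3] = a * cos(theta)
= 3.6 * cos(101 deg)
= 3.6 * -0.1908
= -0.6869


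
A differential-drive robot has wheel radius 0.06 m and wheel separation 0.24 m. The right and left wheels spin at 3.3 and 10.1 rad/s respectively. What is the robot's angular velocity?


vR = r*wR = 0.06*3.3 = 0.198 m/s
vL = r*wL = 0.06*10.1 = 0.606 m/s
v = (vR+vL)/2 = 0.402 m/s
omega = (vR-vL)/L = -1.7 rad/s
angular velocity = -1.7 rad/s


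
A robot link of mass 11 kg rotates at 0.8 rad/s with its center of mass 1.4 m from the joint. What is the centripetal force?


F = m * omega^2 * r
= 11 * 0.8^2 * 1.4
= 11 * 0.64 * 1.4
= 9.856 N


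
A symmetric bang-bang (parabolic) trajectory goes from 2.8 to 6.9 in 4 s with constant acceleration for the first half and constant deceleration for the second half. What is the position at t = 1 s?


Symmetric rest-to-rest: each phase covers (pf-p0)/2 in time T/2. 0.5*a*(T/2)^2 = (pf-p0)/2 => a = 4*(pf-p0)/T^2
a = 4*(6.9-2.8)/4^2 = 1.025
t = 1 is in the acceleration phase (t <= T/2).
p = p0 + 0.5*a*t^2 = 2.8 + 0.5*1.025*1^2
= 3.3125


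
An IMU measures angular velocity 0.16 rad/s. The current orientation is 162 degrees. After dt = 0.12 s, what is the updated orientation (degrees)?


delta_theta = w * dt = 0.16 * 0.12 = 0.0192 rad
= 1.1001 deg
theta_new = 162 + 1.1001 = 163.1001 deg


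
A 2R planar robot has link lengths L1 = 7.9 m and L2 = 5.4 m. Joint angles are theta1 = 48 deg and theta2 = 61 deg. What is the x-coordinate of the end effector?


Convert angles to radians: theta1 = 0.8378, theta2 = 1.0647
x = L1*cos(theta1) + L2*cos(theta1+theta2)
x = 5.2861 + -1.7581
x = 3.5281


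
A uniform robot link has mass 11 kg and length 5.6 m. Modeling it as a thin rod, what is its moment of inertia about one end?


I = (1/3) * m * L^2
= (1/3) * 11 * 5.6^2
= 0.333333 * 11 * 31.36
= 114.9867 kg*m^2


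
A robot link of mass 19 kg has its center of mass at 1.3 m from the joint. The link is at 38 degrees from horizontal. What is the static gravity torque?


tau = m*g*L*cos(angle)
= 19 * 9.81 * 1.3 * cos(38 deg)
= 19 * 9.81 * 1.3 * 0.788
= 190.9405 Nm


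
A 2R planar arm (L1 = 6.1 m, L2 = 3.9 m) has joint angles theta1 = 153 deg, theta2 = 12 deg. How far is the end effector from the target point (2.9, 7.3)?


End effector via forward kinematics:
x = L1*cos(t1) + L2*cos(t1+t2) = -9.2023
y = L1*sin(t1) + L2*sin(t1+t2) = 3.7787
Distance to target:
d = sqrt((2.9 - -9.2023)^2 + (7.3 - 3.7787)^2)
= sqrt(146.4645 + 12.3993)
= 12.6041 m


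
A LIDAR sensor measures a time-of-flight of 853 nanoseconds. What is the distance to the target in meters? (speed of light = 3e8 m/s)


tof = 853 ns = 8.53e-07 s
dist = c * tof / 2
= 3e8 * 8.53e-07 / 2
= 127.95 m


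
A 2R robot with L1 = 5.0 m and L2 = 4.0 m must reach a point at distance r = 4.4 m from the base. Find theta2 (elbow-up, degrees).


cos(theta2) = (r^2 - L1^2 - L2^2) / (2*L1*L2)
cos(theta2) = (19.36 - 25.0 - 16.0) / 40.0
cos(theta2) = -0.541
theta2 = 122.7517 degrees


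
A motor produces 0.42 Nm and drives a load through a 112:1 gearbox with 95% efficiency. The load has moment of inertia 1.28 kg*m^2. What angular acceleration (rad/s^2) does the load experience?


tau_out = tau_motor * N * eta
= 0.42 * 112 * 0.95 = 44.688 Nm
alpha = tau_out / I = 44.688 / 1.28
= 34.9125 rad/s^2


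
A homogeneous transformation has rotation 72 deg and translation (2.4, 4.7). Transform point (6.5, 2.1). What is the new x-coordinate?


x' = cos(theta)*px - sin(theta)*py + tx
= 0.309*6.5 - 0.9511*2.1 + 2.4
= 2.4114


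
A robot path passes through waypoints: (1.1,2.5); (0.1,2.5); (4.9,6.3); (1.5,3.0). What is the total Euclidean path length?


Segment lengths:
  seg1 = sqrt((-1.0)^2 + (0.0)^2) = 1.0
  seg2 = sqrt((4.8)^2 + (3.8)^2) = 6.1221
  seg3 = sqrt((-3.4)^2 + (-3.3)^2) = 4.7381
Total = 11.8602


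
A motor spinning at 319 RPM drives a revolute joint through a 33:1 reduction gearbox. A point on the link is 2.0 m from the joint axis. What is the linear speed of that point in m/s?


omega_motor = 319 * 2*pi/60 = 33.4056 rad/s
omega_joint = omega_motor / 33 = 1.0123 rad/s
v = omega_joint * r = 1.0123 * 2.0
= 2.0246 m/s


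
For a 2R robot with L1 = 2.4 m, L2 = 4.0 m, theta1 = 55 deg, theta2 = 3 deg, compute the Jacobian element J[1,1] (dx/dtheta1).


J[1,1] = -L1*sin(t1) - L2*sin(t1+t2)
= -2.4*sin(55) - 4.0*sin(58)
= -5.3582


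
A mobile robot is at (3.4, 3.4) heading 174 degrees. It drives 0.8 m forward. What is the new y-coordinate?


y_new = y0 + d*sin(theta)
= 3.4 + 0.8*sin(174)
= 3.4 + 0.0836
= 3.4836


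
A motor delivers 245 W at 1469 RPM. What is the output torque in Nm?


omega = 1469 * 2*pi/60 = 153.8333 rad/s
tau = P / omega = 245 / 153.8333
= 1.5926 Nm


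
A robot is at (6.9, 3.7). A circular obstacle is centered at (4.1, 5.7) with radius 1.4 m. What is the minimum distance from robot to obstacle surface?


center_dist = sqrt((6.9-4.1)^2 + (3.7-5.7)^2)
= sqrt(7.84 + 4.0)
= 3.4409
min_dist = center_dist - radius = 3.4409 - 1.4 = 2.0409 m


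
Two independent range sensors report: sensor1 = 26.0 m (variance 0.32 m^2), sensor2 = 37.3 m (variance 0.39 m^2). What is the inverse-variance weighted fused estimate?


w1 = (1/var1) / (1/var1 + 1/var2)
   = 3.125 / (3.125 + 2.5641) = 0.5493
w2 = 1 - w1 = 0.4507
fused = w1*s1 + w2*s2 = 14.2817 + 16.8113
= 31.093 m


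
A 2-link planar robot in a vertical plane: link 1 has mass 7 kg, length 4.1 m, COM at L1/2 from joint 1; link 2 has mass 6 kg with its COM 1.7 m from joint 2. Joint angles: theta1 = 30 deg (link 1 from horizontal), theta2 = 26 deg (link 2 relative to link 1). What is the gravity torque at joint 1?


Horizontal distance from joint 1 to link-1 COM:
  x_c1 = (L1/2)*cos(t1) = 2.05 * 0.866 = 1.7754 m
Horizontal distance from joint 1 to link-2 COM:
  x_c2 = L1*cos(t1) + Lc2*cos(t1+t2)
       = 4.1*0.866 + 1.7*0.5592 = 4.5013 m
tau1 = m1*g*x_c1 + m2*g*x_c2
     = 7*9.81*1.7754 + 6*9.81*4.5013
     = 121.9134 + 264.9484
     = 386.8618 Nm


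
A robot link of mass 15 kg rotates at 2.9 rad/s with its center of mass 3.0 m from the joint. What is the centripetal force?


F = m * omega^2 * r
= 15 * 2.9^2 * 3.0
= 15 * 8.41 * 3.0
= 378.45 N


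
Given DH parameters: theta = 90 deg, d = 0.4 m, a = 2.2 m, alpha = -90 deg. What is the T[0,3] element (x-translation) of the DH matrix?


T[0,3] = a * cos(theta)
= 2.2 * cos(90 deg)
= 2.2 * 0.0
= 0.0


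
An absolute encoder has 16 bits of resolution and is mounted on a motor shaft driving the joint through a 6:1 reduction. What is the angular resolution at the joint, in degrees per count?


counts = 2^16 = 65536
effective counts at joint = 65536 * 6 = 393216
resolution = 360 / 393216
= 9.1553e-04 deg/count


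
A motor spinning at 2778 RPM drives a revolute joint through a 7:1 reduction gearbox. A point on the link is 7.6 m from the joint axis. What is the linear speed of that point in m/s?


omega_motor = 2778 * 2*pi/60 = 290.9115 rad/s
omega_joint = omega_motor / 7 = 41.5588 rad/s
v = omega_joint * r = 41.5588 * 7.6
= 315.8467 m/s


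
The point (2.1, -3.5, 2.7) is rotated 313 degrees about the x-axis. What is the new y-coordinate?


Rotation about x-axis: y' = y*cos(theta) - z*sin(theta)
= -3.5 * 0.682 - 2.7 * -0.7314
= -0.4123


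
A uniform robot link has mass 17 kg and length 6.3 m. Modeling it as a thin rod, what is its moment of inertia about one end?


I = (1/3) * m * L^2
= (1/3) * 17 * 6.3^2
= 0.333333 * 17 * 39.69
= 224.91 kg*m^2


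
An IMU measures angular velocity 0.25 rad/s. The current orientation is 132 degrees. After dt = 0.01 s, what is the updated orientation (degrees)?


delta_theta = w * dt = 0.25 * 0.01 = 0.0025 rad
= 0.1432 deg
theta_new = 132 + 0.1432 = 132.1432 deg


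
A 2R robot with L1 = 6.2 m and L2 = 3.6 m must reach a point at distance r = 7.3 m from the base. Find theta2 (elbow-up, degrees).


cos(theta2) = (r^2 - L1^2 - L2^2) / (2*L1*L2)
cos(theta2) = (53.29 - 38.44 - 12.96) / 44.64
cos(theta2) = 0.042339
theta2 = 87.5734 degrees


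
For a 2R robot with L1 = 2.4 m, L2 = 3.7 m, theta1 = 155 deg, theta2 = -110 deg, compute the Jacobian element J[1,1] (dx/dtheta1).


J[1,1] = -L1*sin(t1) - L2*sin(t1+t2)
= -2.4*sin(155) - 3.7*sin(45)
= -3.6306


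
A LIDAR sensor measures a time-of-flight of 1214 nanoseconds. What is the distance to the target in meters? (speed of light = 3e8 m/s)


tof = 1214 ns = 1.214e-06 s
dist = c * tof / 2
= 3e8 * 1.214e-06 / 2
= 182.1 m


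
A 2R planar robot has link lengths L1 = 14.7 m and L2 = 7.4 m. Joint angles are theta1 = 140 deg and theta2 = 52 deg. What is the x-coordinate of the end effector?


Convert angles to radians: theta1 = 2.4435, theta2 = 0.9076
x = L1*cos(theta1) + L2*cos(theta1+theta2)
x = -11.2609 + -7.2383
x = -18.4991


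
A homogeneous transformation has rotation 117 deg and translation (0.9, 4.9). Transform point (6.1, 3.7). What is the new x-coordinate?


x' = cos(theta)*px - sin(theta)*py + tx
= -0.454*6.1 - 0.891*3.7 + 0.9
= -5.1661


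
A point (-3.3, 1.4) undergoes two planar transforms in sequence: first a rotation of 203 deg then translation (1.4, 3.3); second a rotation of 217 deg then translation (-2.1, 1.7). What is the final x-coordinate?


After transform 1:
x1 = cos(203)*-3.3 - sin(203)*1.4 + 1.4 = 4.9847
y1 = sin(203)*-3.3 + cos(203)*1.4 + 3.3 = 3.3007
After transform 2:
x2 = cos(217)*4.9847 - sin(217)*3.3007 + -2.1
= -4.0945


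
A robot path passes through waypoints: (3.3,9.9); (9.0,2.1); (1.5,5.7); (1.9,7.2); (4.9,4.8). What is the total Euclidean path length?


Segment lengths:
  seg1 = sqrt((5.7)^2 + (-7.8)^2) = 9.6607
  seg2 = sqrt((-7.5)^2 + (3.6)^2) = 8.3193
  seg3 = sqrt((0.4)^2 + (1.5)^2) = 1.5524
  seg4 = sqrt((3.0)^2 + (-2.4)^2) = 3.8419
Total = 23.3743


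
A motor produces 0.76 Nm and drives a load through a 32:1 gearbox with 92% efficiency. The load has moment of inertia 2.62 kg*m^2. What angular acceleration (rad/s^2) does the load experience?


tau_out = tau_motor * N * eta
= 0.76 * 32 * 0.92 = 22.3744 Nm
alpha = tau_out / I = 22.3744 / 2.62
= 8.5398 rad/s^2


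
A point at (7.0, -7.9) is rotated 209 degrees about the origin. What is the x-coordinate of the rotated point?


x' = x*cos(theta) - y*sin(theta)
cos(209 deg) = -0.8746, sin(209 deg) = -0.4848
x' = 7.0 * -0.8746 - -7.9 * -0.4848
= -6.1223 - 3.83
= -9.9523


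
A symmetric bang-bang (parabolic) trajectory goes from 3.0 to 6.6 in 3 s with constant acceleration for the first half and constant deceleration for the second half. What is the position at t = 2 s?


Symmetric rest-to-rest: each phase covers (pf-p0)/2 in time T/2. 0.5*a*(T/2)^2 = (pf-p0)/2 => a = 4*(pf-p0)/T^2
a = 4*(6.6-3.0)/3^2 = 1.6
t = 2 is in the deceleration phase (t > T/2).
p = pf - 0.5*a*(T-t)^2 = 6.6 - 0.5*1.6*1^2
= 5.8


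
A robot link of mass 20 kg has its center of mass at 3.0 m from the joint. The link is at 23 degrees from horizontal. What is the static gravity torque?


tau = m*g*L*cos(angle)
= 20 * 9.81 * 3.0 * cos(23 deg)
= 20 * 9.81 * 3.0 * 0.9205
= 541.8092 Nm


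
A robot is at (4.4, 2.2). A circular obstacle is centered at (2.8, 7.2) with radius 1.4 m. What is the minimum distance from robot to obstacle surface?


center_dist = sqrt((4.4-2.8)^2 + (2.2-7.2)^2)
= sqrt(2.56 + 25.0)
= 5.2498
min_dist = center_dist - radius = 5.2498 - 1.4 = 3.8498 m


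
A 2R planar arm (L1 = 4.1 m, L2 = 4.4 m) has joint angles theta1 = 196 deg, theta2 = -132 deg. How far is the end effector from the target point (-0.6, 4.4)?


End effector via forward kinematics:
x = L1*cos(t1) + L2*cos(t1+t2) = -2.0123
y = L1*sin(t1) + L2*sin(t1+t2) = 2.8246
Distance to target:
d = sqrt((-0.6 - -2.0123)^2 + (4.4 - 2.8246)^2)
= sqrt(1.9947 + 2.4819)
= 2.1158 m


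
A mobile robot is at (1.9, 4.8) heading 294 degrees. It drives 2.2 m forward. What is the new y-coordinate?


y_new = y0 + d*sin(theta)
= 4.8 + 2.2*sin(294)
= 4.8 + -2.0098
= 2.7902


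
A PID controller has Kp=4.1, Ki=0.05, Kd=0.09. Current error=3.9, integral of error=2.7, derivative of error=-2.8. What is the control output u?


u = Kp*e + Ki*int(e) + Kd*de/dt
= 4.1*3.9 + 0.05*2.7 + 0.09*(-2.8)
= 15.99 + 0.135 + -0.252
= 15.873


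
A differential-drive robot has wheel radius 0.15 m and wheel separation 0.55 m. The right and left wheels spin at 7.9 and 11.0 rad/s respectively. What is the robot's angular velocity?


vR = r*wR = 0.15*7.9 = 1.185 m/s
vL = r*wL = 0.15*11.0 = 1.65 m/s
v = (vR+vL)/2 = 1.4175 m/s
omega = (vR-vL)/L = -0.8455 rad/s
angular velocity = -0.8455 rad/s


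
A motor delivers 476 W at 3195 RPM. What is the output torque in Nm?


omega = 3195 * 2*pi/60 = 334.5796 rad/s
tau = P / omega = 476 / 334.5796
= 1.4227 Nm


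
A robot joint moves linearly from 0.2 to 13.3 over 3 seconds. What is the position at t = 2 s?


s = t/T = 2/3 = 0.6667
p(t) = p0 + (pf-p0)*s
= 0.2 + (13.3 - 0.2) * 0.6667
= 8.9333


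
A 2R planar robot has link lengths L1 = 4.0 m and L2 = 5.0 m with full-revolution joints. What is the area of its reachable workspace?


r_max = L1 + L2 = 9.0 m
r_min = |L1 - L2| = 1.0 m
Area = pi*(r_max^2 - r_min^2)
= pi*(81.0 - 1.0)
= pi * 80.0
= 251.3274 m^2


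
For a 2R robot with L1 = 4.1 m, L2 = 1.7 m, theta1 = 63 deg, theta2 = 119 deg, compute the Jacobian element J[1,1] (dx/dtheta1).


J[1,1] = -L1*sin(t1) - L2*sin(t1+t2)
= -4.1*sin(63) - 1.7*sin(182)
= -3.5938


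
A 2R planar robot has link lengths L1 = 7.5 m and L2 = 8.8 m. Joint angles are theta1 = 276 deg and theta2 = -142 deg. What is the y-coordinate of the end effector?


Convert angles to radians: theta1 = 4.8171, theta2 = -2.4784
y = L1*sin(theta1) + L2*sin(theta1+theta2)
y = -7.4589 + 6.3302
y = -1.1287


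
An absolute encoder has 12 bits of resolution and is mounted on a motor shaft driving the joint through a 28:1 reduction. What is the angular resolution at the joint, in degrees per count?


counts = 2^12 = 4096
effective counts at joint = 4096 * 28 = 114688
resolution = 360 / 114688
= 0.0031 deg/count


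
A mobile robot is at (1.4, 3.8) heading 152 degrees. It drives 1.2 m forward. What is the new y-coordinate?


y_new = y0 + d*sin(theta)
= 3.8 + 1.2*sin(152)
= 3.8 + 0.5634
= 4.3634


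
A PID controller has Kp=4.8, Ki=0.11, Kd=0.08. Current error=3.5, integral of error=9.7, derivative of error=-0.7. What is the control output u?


u = Kp*e + Ki*int(e) + Kd*de/dt
= 4.8*3.5 + 0.11*9.7 + 0.08*(-0.7)
= 16.8 + 1.067 + -0.056
= 17.811


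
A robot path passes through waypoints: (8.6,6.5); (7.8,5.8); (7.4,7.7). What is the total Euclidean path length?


Segment lengths:
  seg1 = sqrt((-0.8)^2 + (-0.7)^2) = 1.063
  seg2 = sqrt((-0.4)^2 + (1.9)^2) = 1.9416
Total = 3.0047


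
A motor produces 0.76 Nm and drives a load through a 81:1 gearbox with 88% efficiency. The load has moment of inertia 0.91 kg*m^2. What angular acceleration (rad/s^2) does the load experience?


tau_out = tau_motor * N * eta
= 0.76 * 81 * 0.88 = 54.1728 Nm
alpha = tau_out / I = 54.1728 / 0.91
= 59.5305 rad/s^2


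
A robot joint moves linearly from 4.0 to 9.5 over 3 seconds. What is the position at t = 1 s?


s = t/T = 1/3 = 0.3333
p(t) = p0 + (pf-p0)*s
= 4.0 + (9.5 - 4.0) * 0.3333
= 5.8333


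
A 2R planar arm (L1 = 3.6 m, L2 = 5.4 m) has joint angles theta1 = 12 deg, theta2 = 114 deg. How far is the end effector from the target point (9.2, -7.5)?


End effector via forward kinematics:
x = L1*cos(t1) + L2*cos(t1+t2) = 0.3473
y = L1*sin(t1) + L2*sin(t1+t2) = 5.1172
Distance to target:
d = sqrt((9.2 - 0.3473)^2 + (-7.5 - 5.1172)^2)
= sqrt(78.3705 + 159.1931)
= 15.4131 m


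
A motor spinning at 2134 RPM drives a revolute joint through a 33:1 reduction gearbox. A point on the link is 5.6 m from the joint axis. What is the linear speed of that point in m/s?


omega_motor = 2134 * 2*pi/60 = 223.472 rad/s
omega_joint = omega_motor / 33 = 6.7719 rad/s
v = omega_joint * r = 6.7719 * 5.6
= 37.9225 m/s


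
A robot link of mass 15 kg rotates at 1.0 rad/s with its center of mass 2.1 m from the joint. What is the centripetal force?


F = m * omega^2 * r
= 15 * 1.0^2 * 2.1
= 15 * 1.0 * 2.1
= 31.5 N


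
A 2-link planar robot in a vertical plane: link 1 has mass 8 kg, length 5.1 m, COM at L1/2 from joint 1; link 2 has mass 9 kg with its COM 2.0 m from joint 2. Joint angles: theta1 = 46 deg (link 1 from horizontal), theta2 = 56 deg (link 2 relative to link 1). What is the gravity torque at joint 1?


Horizontal distance from joint 1 to link-1 COM:
  x_c1 = (L1/2)*cos(t1) = 2.55 * 0.6947 = 1.7714 m
Horizontal distance from joint 1 to link-2 COM:
  x_c2 = L1*cos(t1) + Lc2*cos(t1+t2)
       = 5.1*0.6947 + 2.0*-0.2079 = 3.1269 m
tau1 = m1*g*x_c1 + m2*g*x_c2
     = 8*9.81*1.7714 + 9*9.81*3.1269
     = 139.0178 + 276.077
     = 415.0948 Nm


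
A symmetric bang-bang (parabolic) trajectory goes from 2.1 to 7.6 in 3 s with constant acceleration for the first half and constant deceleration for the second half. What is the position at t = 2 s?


Symmetric rest-to-rest: each phase covers (pf-p0)/2 in time T/2. 0.5*a*(T/2)^2 = (pf-p0)/2 => a = 4*(pf-p0)/T^2
a = 4*(7.6-2.1)/3^2 = 2.4444
t = 2 is in the deceleration phase (t > T/2).
p = pf - 0.5*a*(T-t)^2 = 7.6 - 0.5*2.4444*1^2
= 6.3778


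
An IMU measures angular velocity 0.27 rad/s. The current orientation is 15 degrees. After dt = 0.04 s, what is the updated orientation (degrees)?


delta_theta = w * dt = 0.27 * 0.04 = 0.0108 rad
= 0.6188 deg
theta_new = 15 + 0.6188 = 15.6188 deg


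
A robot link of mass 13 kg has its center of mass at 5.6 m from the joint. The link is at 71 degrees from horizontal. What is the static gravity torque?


tau = m*g*L*cos(angle)
= 13 * 9.81 * 5.6 * cos(71 deg)
= 13 * 9.81 * 5.6 * 0.3256
= 232.5104 Nm


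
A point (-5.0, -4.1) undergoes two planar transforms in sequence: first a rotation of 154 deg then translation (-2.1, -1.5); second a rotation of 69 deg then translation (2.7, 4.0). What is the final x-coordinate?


After transform 1:
x1 = cos(154)*-5.0 - sin(154)*-4.1 + -2.1 = 4.1913
y1 = sin(154)*-5.0 + cos(154)*-4.1 + -1.5 = -0.0068
After transform 2:
x2 = cos(69)*4.1913 - sin(69)*-0.0068 + 2.7
= 4.2084


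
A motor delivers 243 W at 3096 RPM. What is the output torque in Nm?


omega = 3096 * 2*pi/60 = 324.2124 rad/s
tau = P / omega = 243 / 324.2124
= 0.7495 Nm


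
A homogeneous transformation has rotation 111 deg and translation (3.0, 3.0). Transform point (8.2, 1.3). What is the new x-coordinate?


x' = cos(theta)*px - sin(theta)*py + tx
= -0.3584*8.2 - 0.9336*1.3 + 3.0
= -1.1523


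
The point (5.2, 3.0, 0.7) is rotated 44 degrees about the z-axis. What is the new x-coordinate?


Rotation about z-axis: x' = x*cos(theta) - y*sin(theta)
= 5.2 * 0.7193 - 3.0 * 0.6947
= 1.6566


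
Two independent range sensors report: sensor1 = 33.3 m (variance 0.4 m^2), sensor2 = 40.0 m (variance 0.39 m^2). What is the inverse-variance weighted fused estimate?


w1 = (1/var1) / (1/var1 + 1/var2)
   = 2.5 / (2.5 + 2.5641) = 0.4937
w2 = 1 - w1 = 0.5063
fused = w1*s1 + w2*s2 = 16.4392 + 20.2532
= 36.6924 m


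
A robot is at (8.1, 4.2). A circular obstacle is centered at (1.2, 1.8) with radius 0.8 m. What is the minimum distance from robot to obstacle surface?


center_dist = sqrt((8.1-1.2)^2 + (4.2-1.8)^2)
= sqrt(47.61 + 5.76)
= 7.3055
min_dist = center_dist - radius = 7.3055 - 0.8 = 6.5055 m


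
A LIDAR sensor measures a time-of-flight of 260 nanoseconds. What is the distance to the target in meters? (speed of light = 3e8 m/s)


tof = 260 ns = 2.6e-07 s
dist = c * tof / 2
= 3e8 * 2.6e-07 / 2
= 39.0 m


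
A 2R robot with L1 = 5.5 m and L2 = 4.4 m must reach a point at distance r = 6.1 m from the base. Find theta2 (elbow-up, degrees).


cos(theta2) = (r^2 - L1^2 - L2^2) / (2*L1*L2)
cos(theta2) = (37.21 - 30.25 - 19.36) / 48.4
cos(theta2) = -0.256198
theta2 = 104.8446 degrees


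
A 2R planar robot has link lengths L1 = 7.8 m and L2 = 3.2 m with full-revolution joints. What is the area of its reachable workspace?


r_max = L1 + L2 = 11.0 m
r_min = |L1 - L2| = 4.6 m
Area = pi*(r_max^2 - r_min^2)
= pi*(121.0 - 21.16)
= pi * 99.84
= 313.6566 m^2


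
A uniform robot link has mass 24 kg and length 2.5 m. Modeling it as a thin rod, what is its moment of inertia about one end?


I = (1/3) * m * L^2
= (1/3) * 24 * 2.5^2
= 0.333333 * 24 * 6.25
= 50.0 kg*m^2


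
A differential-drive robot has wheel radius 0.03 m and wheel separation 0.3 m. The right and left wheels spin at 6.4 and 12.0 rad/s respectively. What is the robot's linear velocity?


vR = r*wR = 0.03*6.4 = 0.192 m/s
vL = r*wL = 0.03*12.0 = 0.36 m/s
v = (vR+vL)/2 = 0.276 m/s
omega = (vR-vL)/L = -0.56 rad/s
linear velocity = 0.276 m/s


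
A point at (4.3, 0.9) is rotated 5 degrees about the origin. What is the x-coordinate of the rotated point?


x' = x*cos(theta) - y*sin(theta)
cos(5 deg) = 0.9962, sin(5 deg) = 0.0872
x' = 4.3 * 0.9962 - 0.9 * 0.0872
= 4.2836 - 0.0784
= 4.2052


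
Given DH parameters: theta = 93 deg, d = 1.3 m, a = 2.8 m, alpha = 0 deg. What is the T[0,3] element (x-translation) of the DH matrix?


T[0,3] = a * cos(theta)
= 2.8 * cos(93 deg)
= 2.8 * -0.0523
= -0.1465


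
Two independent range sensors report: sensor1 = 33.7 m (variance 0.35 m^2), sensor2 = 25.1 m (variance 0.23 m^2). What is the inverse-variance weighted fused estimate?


w1 = (1/var1) / (1/var1 + 1/var2)
   = 2.8571 / (2.8571 + 4.3478) = 0.3966
w2 = 1 - w1 = 0.6034
fused = w1*s1 + w2*s2 = 13.3638 + 15.1466
= 28.5103 m


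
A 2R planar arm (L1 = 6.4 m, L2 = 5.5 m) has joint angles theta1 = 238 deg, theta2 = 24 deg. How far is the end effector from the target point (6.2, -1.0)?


End effector via forward kinematics:
x = L1*cos(t1) + L2*cos(t1+t2) = -4.1569
y = L1*sin(t1) + L2*sin(t1+t2) = -10.874
Distance to target:
d = sqrt((6.2 - -4.1569)^2 + (-1.0 - -10.874)^2)
= sqrt(107.2661 + 97.4955)
= 14.3095 m


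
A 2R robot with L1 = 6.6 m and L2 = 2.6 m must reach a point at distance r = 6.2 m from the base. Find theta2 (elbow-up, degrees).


cos(theta2) = (r^2 - L1^2 - L2^2) / (2*L1*L2)
cos(theta2) = (38.44 - 43.56 - 6.76) / 34.32
cos(theta2) = -0.346154
theta2 = 110.2522 degrees


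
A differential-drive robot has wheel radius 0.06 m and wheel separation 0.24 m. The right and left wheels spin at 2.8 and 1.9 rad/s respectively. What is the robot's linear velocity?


vR = r*wR = 0.06*2.8 = 0.168 m/s
vL = r*wL = 0.06*1.9 = 0.114 m/s
v = (vR+vL)/2 = 0.141 m/s
omega = (vR-vL)/L = 0.225 rad/s
linear velocity = 0.141 m/s


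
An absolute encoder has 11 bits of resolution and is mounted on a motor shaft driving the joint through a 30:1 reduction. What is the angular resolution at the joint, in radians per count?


counts = 2^11 = 2048
effective counts at joint = 2048 * 30 = 61440
resolution = 2*pi / 61440
= 1.0227e-04 rad/count


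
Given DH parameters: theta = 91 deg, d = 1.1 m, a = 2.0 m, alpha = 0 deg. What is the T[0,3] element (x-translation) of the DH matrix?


T[0,3] = a * cos(theta)
= 2.0 * cos(91 deg)
= 2.0 * -0.0175
= -0.0349


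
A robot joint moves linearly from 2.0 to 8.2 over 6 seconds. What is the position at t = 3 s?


s = t/T = 3/6 = 0.5
p(t) = p0 + (pf-p0)*s
= 2.0 + (8.2 - 2.0) * 0.5
= 5.1


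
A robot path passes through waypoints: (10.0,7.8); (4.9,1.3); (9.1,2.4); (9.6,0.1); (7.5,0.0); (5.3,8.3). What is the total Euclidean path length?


Segment lengths:
  seg1 = sqrt((-5.1)^2 + (-6.5)^2) = 8.262
  seg2 = sqrt((4.2)^2 + (1.1)^2) = 4.3417
  seg3 = sqrt((0.5)^2 + (-2.3)^2) = 2.3537
  seg4 = sqrt((-2.1)^2 + (-0.1)^2) = 2.1024
  seg5 = sqrt((-2.2)^2 + (8.3)^2) = 8.5866
Total = 25.6463


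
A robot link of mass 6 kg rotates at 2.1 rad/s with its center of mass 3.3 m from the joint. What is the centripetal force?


F = m * omega^2 * r
= 6 * 2.1^2 * 3.3
= 6 * 4.41 * 3.3
= 87.318 N


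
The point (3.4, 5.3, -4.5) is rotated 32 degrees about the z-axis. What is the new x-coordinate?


Rotation about z-axis: x' = x*cos(theta) - y*sin(theta)
= 3.4 * 0.848 - 5.3 * 0.5299
= 0.0748


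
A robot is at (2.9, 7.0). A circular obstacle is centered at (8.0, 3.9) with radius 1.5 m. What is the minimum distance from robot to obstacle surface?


center_dist = sqrt((2.9-8.0)^2 + (7.0-3.9)^2)
= sqrt(26.01 + 9.61)
= 5.9682
min_dist = center_dist - radius = 5.9682 - 1.5 = 4.4682 m


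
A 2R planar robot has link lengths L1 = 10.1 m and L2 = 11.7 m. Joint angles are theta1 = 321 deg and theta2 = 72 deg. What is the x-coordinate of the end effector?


Convert angles to radians: theta1 = 5.6025, theta2 = 1.2566
x = L1*cos(theta1) + L2*cos(theta1+theta2)
x = 7.8492 + 9.8124
x = 17.6616


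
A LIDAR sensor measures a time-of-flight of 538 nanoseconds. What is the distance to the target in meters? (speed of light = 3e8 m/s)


tof = 538 ns = 5.38e-07 s
dist = c * tof / 2
= 3e8 * 5.38e-07 / 2
= 80.7 m


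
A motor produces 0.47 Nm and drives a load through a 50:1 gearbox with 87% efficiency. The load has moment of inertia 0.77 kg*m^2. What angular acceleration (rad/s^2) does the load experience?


tau_out = tau_motor * N * eta
= 0.47 * 50 * 0.87 = 20.445 Nm
alpha = tau_out / I = 20.445 / 0.77
= 26.5519 rad/s^2


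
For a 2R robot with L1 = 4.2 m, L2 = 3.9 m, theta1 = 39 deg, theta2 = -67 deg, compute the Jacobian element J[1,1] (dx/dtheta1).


J[1,1] = -L1*sin(t1) - L2*sin(t1+t2)
= -4.2*sin(39) - 3.9*sin(-28)
= -0.8122


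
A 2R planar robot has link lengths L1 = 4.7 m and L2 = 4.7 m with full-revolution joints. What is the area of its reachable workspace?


r_max = L1 + L2 = 9.4 m
r_min = |L1 - L2| = 0.0 m
Area = pi*(r_max^2 - r_min^2)
= pi*(88.36 - 0.0)
= pi * 88.36
= 277.5911 m^2


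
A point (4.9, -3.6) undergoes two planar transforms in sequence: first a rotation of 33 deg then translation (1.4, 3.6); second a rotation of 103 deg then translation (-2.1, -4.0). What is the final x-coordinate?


After transform 1:
x1 = cos(33)*4.9 - sin(33)*-3.6 + 1.4 = 7.4702
y1 = sin(33)*4.9 + cos(33)*-3.6 + 3.6 = 3.2495
After transform 2:
x2 = cos(103)*7.4702 - sin(103)*3.2495 + -2.1
= -6.9467


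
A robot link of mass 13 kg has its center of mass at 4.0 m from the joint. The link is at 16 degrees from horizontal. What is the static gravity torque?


tau = m*g*L*cos(angle)
= 13 * 9.81 * 4.0 * cos(16 deg)
= 13 * 9.81 * 4.0 * 0.9613
= 490.3588 Nm


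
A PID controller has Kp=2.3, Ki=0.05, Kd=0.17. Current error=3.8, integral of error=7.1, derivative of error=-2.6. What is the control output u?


u = Kp*e + Ki*int(e) + Kd*de/dt
= 2.3*3.8 + 0.05*7.1 + 0.17*(-2.6)
= 8.74 + 0.355 + -0.442
= 8.653


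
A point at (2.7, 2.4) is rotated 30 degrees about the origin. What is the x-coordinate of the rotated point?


x' = x*cos(theta) - y*sin(theta)
cos(30 deg) = 0.866, sin(30 deg) = 0.5
x' = 2.7 * 0.866 - 2.4 * 0.5
= 2.3383 - 1.2
= 1.1383


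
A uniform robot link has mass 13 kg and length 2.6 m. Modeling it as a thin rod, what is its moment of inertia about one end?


I = (1/3) * m * L^2
= (1/3) * 13 * 2.6^2
= 0.333333 * 13 * 6.76
= 29.2933 kg*m^2


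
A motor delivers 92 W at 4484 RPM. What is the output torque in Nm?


omega = 4484 * 2*pi/60 = 469.5634 rad/s
tau = P / omega = 92 / 469.5634
= 0.1959 Nm


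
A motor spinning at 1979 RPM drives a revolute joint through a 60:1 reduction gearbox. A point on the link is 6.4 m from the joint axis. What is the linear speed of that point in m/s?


omega_motor = 1979 * 2*pi/60 = 207.2404 rad/s
omega_joint = omega_motor / 60 = 3.454 rad/s
v = omega_joint * r = 3.454 * 6.4
= 22.1056 m/s


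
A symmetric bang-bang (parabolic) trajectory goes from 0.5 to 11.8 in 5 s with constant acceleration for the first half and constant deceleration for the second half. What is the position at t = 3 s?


Symmetric rest-to-rest: each phase covers (pf-p0)/2 in time T/2. 0.5*a*(T/2)^2 = (pf-p0)/2 => a = 4*(pf-p0)/T^2
a = 4*(11.8-0.5)/5^2 = 1.808
t = 3 is in the deceleration phase (t > T/2).
p = pf - 0.5*a*(T-t)^2 = 11.8 - 0.5*1.808*2^2
= 8.184


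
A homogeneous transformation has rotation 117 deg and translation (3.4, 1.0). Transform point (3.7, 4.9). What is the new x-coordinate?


x' = cos(theta)*px - sin(theta)*py + tx
= -0.454*3.7 - 0.891*4.9 + 3.4
= -2.6457


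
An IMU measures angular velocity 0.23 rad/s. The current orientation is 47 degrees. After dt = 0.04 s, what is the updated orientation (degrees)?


delta_theta = w * dt = 0.23 * 0.04 = 0.0092 rad
= 0.5271 deg
theta_new = 47 + 0.5271 = 47.5271 deg


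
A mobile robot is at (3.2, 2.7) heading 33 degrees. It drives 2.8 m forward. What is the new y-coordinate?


y_new = y0 + d*sin(theta)
= 2.7 + 2.8*sin(33)
= 2.7 + 1.525
= 4.225


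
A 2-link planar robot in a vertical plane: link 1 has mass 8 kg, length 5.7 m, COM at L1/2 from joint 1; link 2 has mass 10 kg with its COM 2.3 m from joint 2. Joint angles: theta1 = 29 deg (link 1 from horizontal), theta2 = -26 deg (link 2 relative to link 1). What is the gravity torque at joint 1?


Horizontal distance from joint 1 to link-1 COM:
  x_c1 = (L1/2)*cos(t1) = 2.85 * 0.8746 = 2.4927 m
Horizontal distance from joint 1 to link-2 COM:
  x_c2 = L1*cos(t1) + Lc2*cos(t1+t2)
       = 5.7*0.8746 + 2.3*0.9986 = 7.2822 m
tau1 = m1*g*x_c1 + m2*g*x_c2
     = 8*9.81*2.4927 + 10*9.81*7.2822
     = 195.6244 + 714.3819
     = 910.0063 Nm


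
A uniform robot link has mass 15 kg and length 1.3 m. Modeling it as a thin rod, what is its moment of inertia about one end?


I = (1/3) * m * L^2
= (1/3) * 15 * 1.3^2
= 0.333333 * 15 * 1.69
= 8.45 kg*m^2


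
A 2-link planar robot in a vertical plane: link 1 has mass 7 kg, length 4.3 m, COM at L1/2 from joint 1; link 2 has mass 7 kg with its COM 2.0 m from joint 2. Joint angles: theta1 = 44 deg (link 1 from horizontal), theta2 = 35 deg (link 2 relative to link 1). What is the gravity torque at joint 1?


Horizontal distance from joint 1 to link-1 COM:
  x_c1 = (L1/2)*cos(t1) = 2.15 * 0.7193 = 1.5466 m
Horizontal distance from joint 1 to link-2 COM:
  x_c2 = L1*cos(t1) + Lc2*cos(t1+t2)
       = 4.3*0.7193 + 2.0*0.1908 = 3.4748 m
tau1 = m1*g*x_c1 + m2*g*x_c2
     = 7*9.81*1.5466 + 7*9.81*3.4748
     = 106.2037 + 238.6131
     = 344.8168 Nm
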